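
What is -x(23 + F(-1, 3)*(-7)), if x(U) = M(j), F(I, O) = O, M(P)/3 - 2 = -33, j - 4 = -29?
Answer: 93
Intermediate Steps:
j = -25 (j = 4 - 29 = -25)
M(P) = -93 (M(P) = 6 + 3*(-33) = 6 - 99 = -93)
x(U) = -93
-x(23 + F(-1, 3)*(-7)) = -1*(-93) = 93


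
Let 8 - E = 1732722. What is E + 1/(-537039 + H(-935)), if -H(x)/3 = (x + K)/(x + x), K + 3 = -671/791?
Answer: -1376423307139662308/794374205517 ≈ -1.7327e+6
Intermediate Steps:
E = -1732714 (E = 8 - 1*1732722 = 8 - 1732722 = -1732714)
K = -3044/791 (K = -3 - 671/791 = -3044/791 ≈ -3.8483)
H(x) = -3*(-3044/791 + x)/(2*x) (H(x) = -3*(x - 3044/791)/(x + x) = -3*(-3044/791 + x)/(2*x))
E + 1/(-537039 + H(-935)) = -1732714 + 1/(-537039 + (3/1582)*(3044 - 791*(-935))/(-935)) = -1732714 + 1/(-537039 + (3/1582)*(-1/935)*(3044 + 739585)) = -1732714 + 1/(-537039 + (3/1582)*(-1/935)*742629) = -1732714 + 1/(-537039 - 2227887/1479170) = -1732714 + 1/(-794374205517/1479170) = -1732714 - 1479170/794374205517 = -1376423307139662308/794374205517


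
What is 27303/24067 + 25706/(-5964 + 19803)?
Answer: 996512519/333063213 ≈ 2.9920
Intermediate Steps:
27303/24067 + 25706/(-5964 + 19803) = 27303*(1/24067) + 25706/13839 = 27303/24067 + 25706*(1/13839) = 27303/24067 + 25706/13839 = 996512519/333063213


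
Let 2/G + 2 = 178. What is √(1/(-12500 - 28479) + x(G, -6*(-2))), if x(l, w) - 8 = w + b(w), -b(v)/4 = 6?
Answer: 3*I*√746350527/40979 ≈ 2.0*I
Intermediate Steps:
G = 1/88 (G = 2/(-2 + 178) = 2/176 = 2*(1/176) = 1/88 ≈ 0.011364)
b(v) = -24 (b(v) = -4*6 = -24)
x(l, w) = -16 + w (x(l, w) = 8 + (w - 24) = 8 + (-24 + w) = -16 + w)
√(1/(-12500 - 28479) + x(G, -6*(-2))) = √(1/(-12500 - 28479) + (-16 - 6*(-2))) = √(1/(-40979) + (-16 + 12)) = √(-1/40979 - 4) = √(-163917/40979) = 3*I*√746350527/40979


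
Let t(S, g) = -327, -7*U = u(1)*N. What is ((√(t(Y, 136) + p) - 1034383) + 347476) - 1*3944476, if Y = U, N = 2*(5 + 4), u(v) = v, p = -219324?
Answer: -4631383 + I*√219651 ≈ -4.6314e+6 + 468.67*I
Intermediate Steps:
N = 18 (N = 2*9 = 18)
U = -18/7 ≈ -2.5714
Y = -18/7 ≈ -2.5714
((√(t(Y, 136) + p) - 1034383) + 347476) - 1*3944476 = ((√(-327 - 219324) - 1034383) + 347476) - 1*3944476 = ((√(-219651) - 1034383) + 347476) - 3944476 = ((I*√219651 - 1034383) + 347476) - 3944476 = ((-1034383 + I*√219651) + 347476) - 3944476 = (-686907 + I*√219651) - 3944476 = -4631383 + I*√219651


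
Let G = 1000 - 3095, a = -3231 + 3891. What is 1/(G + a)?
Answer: -1/1435 ≈ -0.00069686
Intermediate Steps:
a = 660
G = -2095
1/(G + a) = 1/(-2095 + 660) = 1/(-1435) = -1/1435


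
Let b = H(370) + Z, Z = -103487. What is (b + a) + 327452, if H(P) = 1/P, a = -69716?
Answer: 57072131/370 ≈ 1.5425e+5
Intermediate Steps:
b = -38290189/370 (b = 1/370 - 103487 = -38290189/370 ≈ -1.0349e+5)
(b + a) + 327452 = (-38290189/370 - 69716) + 327452 = -64085109/370 + 327452 = 57072131/370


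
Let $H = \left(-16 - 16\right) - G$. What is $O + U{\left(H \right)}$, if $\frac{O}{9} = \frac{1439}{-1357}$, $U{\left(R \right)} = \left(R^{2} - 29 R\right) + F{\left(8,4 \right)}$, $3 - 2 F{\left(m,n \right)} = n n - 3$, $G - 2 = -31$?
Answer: $\frac{110536}{1357} \approx 81.456$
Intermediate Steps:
$G = -29$ ($G = 2 - 31 = -29$)
$H = -3$ ($H = \left(-16 - 16\right) - -29 = -32 + 29 = -3$)
$F{\left(m,n \right)} = 3 - \frac{n^{2}}{2}$ ($F{\left(m,n \right)} = \frac{3}{2} - \frac{n n - 3}{2} = \frac{3}{2} - \frac{n^{2} - 3}{2} = \frac{3}{2} - \frac{-3 + n^{2}}{2} = \frac{3}{2} - \left(- \frac{3}{2} + \frac{n^{2}}{2}\right) = 3 - \frac{n^{2}}{2}$)
$U{\left(R \right)} = -5 + R^{2} - 29 R$ ($U{\left(R \right)} = \left(R^{2} - 29 R\right) + \left(3 - \frac{4^{2}}{2}\right) = \left(R^{2} - 29 R\right) + \left(3 - 8\right) = \left(R^{2} - 29 R\right) - 5 = -5 + R^{2} - 29 R$)
$O = - \frac{12951}{1357}$ ($O = 9 \frac{1439}{-1357} = 9 \cdot 1439 \left(- \frac{1}{1357}\right) = 9 \left(- \frac{1439}{1357}\right) = - \frac{12951}{1357} \approx -9.5439$)
$O + U{\left(H \right)} = - \frac{12951}{1357} - \left(-82 - 9\right) = - \frac{12951}{1357} + \left(-5 + 9 + 87\right) = - \frac{12951}{1357} + 91 = \frac{110536}{1357}$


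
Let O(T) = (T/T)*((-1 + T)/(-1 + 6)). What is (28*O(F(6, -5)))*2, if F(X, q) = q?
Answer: -336/5 ≈ -67.200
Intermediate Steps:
O(T) = -1/5 + T/5 (O(T) = 1*((-1 + T)/5) = 1*((-1 + T)*(1/5)) = 1*(-1/5 + T/5) = -1/5 + T/5)
(28*O(F(6, -5)))*2 = (28*(-1/5 + (1/5)*(-5)))*2 = (28*(-1/5 - 1))*2 = (28*(-6/5))*2 = -168/5*2 = -336/5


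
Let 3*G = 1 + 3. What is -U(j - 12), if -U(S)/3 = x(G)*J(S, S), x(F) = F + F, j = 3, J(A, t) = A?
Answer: -72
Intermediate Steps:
G = 4/3 (G = (1 + 3)/3 = (1/3)*4 = 4/3 ≈ 1.3333)
x(F) = 2*F
U(S) = -8*S (U(S) = -3*2*(4/3)*S = -8*S)
-U(j - 12) = -(-8)*(3 - 12) = -(-8)*(-9) = -1*72 = -72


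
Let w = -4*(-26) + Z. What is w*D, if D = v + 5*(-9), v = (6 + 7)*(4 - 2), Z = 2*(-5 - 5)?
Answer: -1596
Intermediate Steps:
Z = -20 (Z = 2*(-10) = -20)
v = 26 (v = 13*2 = 26)
D = -19 (D = 26 + 5*(-9) = 26 - 45 = -19)
w = 84 (w = -4*(-26) - 20 = 104 - 20 = 84)
w*D = 84*(-19) = -1596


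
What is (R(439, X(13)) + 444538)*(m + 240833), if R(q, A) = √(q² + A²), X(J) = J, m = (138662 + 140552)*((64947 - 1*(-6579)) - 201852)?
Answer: -16176116769740878 - 36388602931*√192890 ≈ -1.6192e+16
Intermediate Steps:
m = -36388843764 (m = 279214*((64947 + 6579) - 201852) = 279214*(71526 - 201852) = 279214*(-130326) = -36388843764)
R(q, A) = √(A² + q²)
(R(439, X(13)) + 444538)*(m + 240833) = (√(13² + 439²) + 444538)*(-36388843764 + 240833) = (√(169 + 192721) + 444538)*(-36388602931) = (√192890 + 444538)*(-36388602931) = (444538 + √192890)*(-36388602931) = -16176116769740878 - 36388602931*√192890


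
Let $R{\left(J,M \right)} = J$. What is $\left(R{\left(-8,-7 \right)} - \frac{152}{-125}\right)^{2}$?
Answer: $\frac{719104}{15625} \approx 46.023$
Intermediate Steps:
$\left(R{\left(-8,-7 \right)} - \frac{152}{-125}\right)^{2} = \left(-8 - \frac{152}{-125}\right)^{2} = \left(-8 - - \frac{152}{125}\right)^{2} = \left(-8 + \frac{152}{125}\right)^{2} = \left(- \frac{848}{125}\right)^{2} = \frac{719104}{15625}$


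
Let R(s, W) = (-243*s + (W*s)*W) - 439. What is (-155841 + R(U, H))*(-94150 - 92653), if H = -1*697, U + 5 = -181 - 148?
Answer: 30324725529172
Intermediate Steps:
U = -334 (U = -5 + (-181 - 148) = -5 - 329 = -334)
H = -697
R(s, W) = -439 - 243*s + s*W² (R(s, W) = (-243*s + s*W²) - 439 = -439 - 243*s + s*W²)
(-155841 + R(U, H))*(-94150 - 92653) = (-155841 + (-439 - 243*(-334) - 334*(-697)²))*(-94150 - 92653) = (-155841 + (-439 + 81162 - 334*485809))*(-186803) = (-155841 + (-439 + 81162 - 162260206))*(-186803) = (-155841 - 162179483)*(-186803) = -162335324*(-186803) = 30324725529172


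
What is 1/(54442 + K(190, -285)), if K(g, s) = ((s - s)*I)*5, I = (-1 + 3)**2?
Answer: 1/54442 ≈ 1.8368e-5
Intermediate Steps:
I = 4 (I = 2**2 = 4)
K(g, s) = 0 (K(g, s) = ((s - s)*4)*5 = (0*4)*5 = 0*5 = 0)
1/(54442 + K(190, -285)) = 1/(54442 + 0) = 1/54442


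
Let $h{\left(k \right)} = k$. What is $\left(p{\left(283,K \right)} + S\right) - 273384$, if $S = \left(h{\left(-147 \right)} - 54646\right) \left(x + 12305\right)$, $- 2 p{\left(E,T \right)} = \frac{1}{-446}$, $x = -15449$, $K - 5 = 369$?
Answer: $\frac{153420260737}{892} \approx 1.72 \cdot 10^{8}$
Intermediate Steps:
$K = 374$ ($K = 5 + 369 = 374$)
$p{\left(E,T \right)} = \frac{1}{892}$ ($p{\left(E,T \right)} = - \frac{1}{2 \left(-446\right)} = \left(- \frac{1}{2}\right) \left(- \frac{1}{446}\right) = \frac{1}{892}$)
$S = 172269192$ ($S = \left(-147 - 54646\right) \left(-15449 + 12305\right) = \left(-54793\right) \left(-3144\right) = 172269192$)
$\left(p{\left(283,K \right)} + S\right) - 273384 = \left(\frac{1}{892} + 172269192\right) - 273384 = \frac{153664119265}{892} - 273384 = \frac{153420260737}{892}$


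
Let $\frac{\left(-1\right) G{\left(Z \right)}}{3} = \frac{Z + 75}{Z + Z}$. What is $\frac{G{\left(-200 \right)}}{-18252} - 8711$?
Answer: $- \frac{847963579}{97344} \approx -8711.0$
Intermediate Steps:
$G{\left(Z \right)} = - \frac{3 \left(75 + Z\right)}{2 Z}$ ($G{\left(Z \right)} = - 3 \frac{Z + 75}{Z + Z} = - 3 \frac{75 + Z}{2 Z} = - \frac{3 \left(75 + Z\right)}{2 Z}$)
$\frac{G{\left(-200 \right)}}{-18252} - 8711 = \frac{\frac{3}{2} \frac{1}{-200} \left(-75 - -200\right)}{-18252} - 8711 = \frac{3}{2} \left(- \frac{1}{200}\right) \left(-75 + 200\right) \left(- \frac{1}{18252}\right) - 8711 = \frac{3}{2} \left(- \frac{1}{200}\right) 125 \left(- \frac{1}{18252}\right) - 8711 = \left(- \frac{15}{16}\right) \left(- \frac{1}{18252}\right) - 8711 = \frac{5}{97344} - 8711 = - \frac{847963579}{97344}$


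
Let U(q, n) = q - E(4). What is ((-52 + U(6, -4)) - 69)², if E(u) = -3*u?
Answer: 10609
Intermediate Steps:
U(q, n) = 12 + q (U(q, n) = q - (-3)*4 = q - 1*(-12) = q + 12 = 12 + q)
((-52 + U(6, -4)) - 69)² = ((-52 + (12 + 6)) - 69)² = ((-52 + 18) - 69)² = (-34 - 69)² = (-103)² = 10609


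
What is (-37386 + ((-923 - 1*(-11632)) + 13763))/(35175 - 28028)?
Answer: -12914/7147 ≈ -1.8069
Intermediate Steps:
(-37386 + ((-923 - 1*(-11632)) + 13763))/(35175 - 28028) = (-37386 + ((-923 + 11632) + 13763))/7147 = (-37386 + (10709 + 13763))*(1/7147) = (-37386 + 24472)*(1/7147) = -12914*1/7147 = -12914/7147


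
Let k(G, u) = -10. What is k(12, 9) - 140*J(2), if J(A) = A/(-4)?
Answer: 60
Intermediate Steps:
J(A) = -A/4 (J(A) = A*(-1/4) = -A/4)
k(12, 9) - 140*J(2) = -10 - (-35)*2 = -10 - 140*(-1/2) = -10 + 70 = 60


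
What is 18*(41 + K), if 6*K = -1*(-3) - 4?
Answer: 735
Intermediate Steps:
K = -⅙ (K = (-1*(-3) - 4)/6 = (3 - 4)/6 = (⅙)*(-1) = -⅙ ≈ -0.16667)
18*(41 + K) = 18*(41 - ⅙) = 18*(245/6) = 735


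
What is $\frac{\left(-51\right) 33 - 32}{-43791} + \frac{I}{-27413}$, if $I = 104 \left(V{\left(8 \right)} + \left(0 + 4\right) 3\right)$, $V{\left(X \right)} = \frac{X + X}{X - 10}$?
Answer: $\frac{28796239}{1200442683} \approx 0.023988$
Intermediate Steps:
$V{\left(X \right)} = \frac{2 X}{-10 + X}$
$I = 416$ ($I = 104 \left(2 \cdot 8 \frac{1}{-10 + 8} + \left(0 + 4\right) 3\right) = 104 \left(2 \cdot 8 \frac{1}{-2} + 4 \cdot 3\right) = 104 \left(2 \cdot 8 \left(- \frac{1}{2}\right) + 12\right) = 104 \left(-8 + 12\right) = 104 \cdot 4 = 416$)
$\frac{\left(-51\right) 33 - 32}{-43791} + \frac{I}{-27413} = \frac{\left(-51\right) 33 - 32}{-43791} + \frac{416}{-27413} = \left(-1683 - 32\right) \left(- \frac{1}{43791}\right) + 416 \left(- \frac{1}{27413}\right) = \left(-1715\right) \left(- \frac{1}{43791}\right) - \frac{416}{27413} = \frac{1715}{43791} - \frac{416}{27413} = \frac{28796239}{1200442683}$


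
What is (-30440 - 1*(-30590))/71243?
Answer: 150/71243 ≈ 0.0021055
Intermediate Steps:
(-30440 - 1*(-30590))/71243 = (-30440 + 30590)*(1/71243) = 150*(1/71243) = 150/71243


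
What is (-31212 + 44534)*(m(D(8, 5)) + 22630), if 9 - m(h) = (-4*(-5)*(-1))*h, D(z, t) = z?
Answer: 303728278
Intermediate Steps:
m(h) = 9 + 20*h (m(h) = 9 - -4*(-5)*(-1)*h = 9 - 20*(-1)*h = 9 - (-20)*h = 9 + 20*h)
(-31212 + 44534)*(m(D(8, 5)) + 22630) = (-31212 + 44534)*((9 + 20*8) + 22630) = 13322*((9 + 160) + 22630) = 13322*(169 + 22630) = 13322*22799 = 303728278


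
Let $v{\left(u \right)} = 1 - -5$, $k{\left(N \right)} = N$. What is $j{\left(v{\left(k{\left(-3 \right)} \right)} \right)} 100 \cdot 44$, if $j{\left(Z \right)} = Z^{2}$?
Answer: $158400$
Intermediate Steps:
$v{\left(u \right)} = 6$ ($v{\left(u \right)} = 1 + 5 = 6$)
$j{\left(v{\left(k{\left(-3 \right)} \right)} \right)} 100 \cdot 44 = 6^{2} \cdot 100 \cdot 44 = 36 \cdot 100 \cdot 44 = 3600 \cdot 44 = 158400$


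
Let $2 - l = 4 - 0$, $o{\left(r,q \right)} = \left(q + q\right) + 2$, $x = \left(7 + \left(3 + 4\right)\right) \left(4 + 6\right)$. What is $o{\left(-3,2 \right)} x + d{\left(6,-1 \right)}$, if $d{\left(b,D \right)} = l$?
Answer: $838$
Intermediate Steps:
$x = 140$ ($x = \left(7 + 7\right) 10 = 14 \cdot 10 = 140$)
$o{\left(r,q \right)} = 2 + 2 q$ ($o{\left(r,q \right)} = 2 q + 2 = 2 + 2 q$)
$l = -2$ ($l = 2 - \left(4 - 0\right) = 2 - \left(4 + 0\right) = 2 - 4 = -2$)
$d{\left(b,D \right)} = -2$
$o{\left(-3,2 \right)} x + d{\left(6,-1 \right)} = \left(2 + 2 \cdot 2\right) 140 - 2 = \left(2 + 4\right) 140 - 2 = 6 \cdot 140 - 2 = 840 - 2 = 838$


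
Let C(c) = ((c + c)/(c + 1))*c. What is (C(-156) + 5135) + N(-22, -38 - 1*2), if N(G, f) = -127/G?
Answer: 16459251/3410 ≈ 4826.8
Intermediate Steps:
C(c) = 2*c²/(1 + c) (C(c) = ((2*c)/(1 + c))*c = (2*c/(1 + c))*c = 2*c²/(1 + c))
(C(-156) + 5135) + N(-22, -38 - 1*2) = (2*(-156)²/(1 - 156) + 5135) - 127/(-22) = (2*24336/(-155) + 5135) - 127*(-1/22) = (2*24336*(-1/155) + 5135) + 127/22 = (-48672/155 + 5135) + 127/22 = 747253/155 + 127/22 = 16459251/3410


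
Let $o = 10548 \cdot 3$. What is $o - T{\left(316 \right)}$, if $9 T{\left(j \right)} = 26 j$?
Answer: $\frac{276580}{9} \approx 30731.0$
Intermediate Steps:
$T{\left(j \right)} = \frac{26 j}{9}$
$o = 31644$
$o - T{\left(316 \right)} = 31644 - \frac{26}{9} \cdot 316 = 31644 - \frac{8216}{9} = \frac{276580}{9}$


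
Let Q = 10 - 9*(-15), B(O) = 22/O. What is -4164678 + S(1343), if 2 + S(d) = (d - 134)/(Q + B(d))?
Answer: -270366319691/64919 ≈ -4.1647e+6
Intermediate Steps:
Q = 145 (Q = 10 + 135 = 145)
S(d) = -2 + (-134 + d)/(145 + 22/d) (S(d) = -2 + (d - 134)/(145 + 22/d) = -2 + (-134 + d)/(145 + 22/d))
-4164678 + S(1343) = -4164678 + (-44 - 1*1343*(424 - 1*1343))/(22 + 145*1343) = -4164678 + (-44 - 1*1343*(424 - 1343))/(22 + 194735) = -4164678 + (-44 - 1*1343*(-919))/194757 = -4164678 + (-44 + 1234217)/194757 = -4164678 + (1/194757)*1234173 = -4164678 + 411391/64919 = -270366319691/64919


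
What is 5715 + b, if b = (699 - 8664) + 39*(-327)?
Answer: -15003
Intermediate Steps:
b = -20718 (b = -7965 - 12753 = -20718)
5715 + b = 5715 - 20718 = -15003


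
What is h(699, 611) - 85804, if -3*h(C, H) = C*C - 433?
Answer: -745580/3 ≈ -2.4853e+5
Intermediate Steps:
h(C, H) = 433/3 - C²/3 (h(C, H) = -(C*C - 433)/3 = -(C² - 433)/3 = -(-433 + C²)/3 = 433/3 - C²/3)
h(699, 611) - 85804 = (433/3 - ⅓*699²) - 85804 = (433/3 - ⅓*488601) - 85804 = (433/3 - 162867) - 85804 = -488168/3 - 85804 = -745580/3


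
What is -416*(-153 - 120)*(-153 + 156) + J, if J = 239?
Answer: 340943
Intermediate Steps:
-416*(-153 - 120)*(-153 + 156) + J = -416*(-153 - 120)*(-153 + 156) + 239 = -(-113568)*3 + 239 = -416*(-819) + 239 = 340704 + 239 = 340943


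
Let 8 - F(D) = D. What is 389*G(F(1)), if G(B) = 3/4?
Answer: 1167/4 ≈ 291.75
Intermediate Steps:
F(D) = 8 - D
G(B) = ¾ (G(B) = 3*(¼) = ¾)
389*G(F(1)) = 389*(¾) = 1167/4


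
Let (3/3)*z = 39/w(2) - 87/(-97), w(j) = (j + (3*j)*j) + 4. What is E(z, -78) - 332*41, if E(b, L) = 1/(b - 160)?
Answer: -1243279826/91337 ≈ -13612.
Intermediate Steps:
w(j) = 4 + j + 3*j**2 (w(j) = (j + 3*j**2) + 4 = 4 + j + 3*j**2)
z = 1783/582 (z = 39/(4 + 2 + 3*2**2) - 87/(-97) = 39/(4 + 2 + 3*4) - 87*(-1/97) = 39/(4 + 2 + 12) + 87/97 = 39/18 + 87/97 = 39*(1/18) + 87/97 = 13/6 + 87/97 = 1783/582 ≈ 3.0636)
E(b, L) = 1/(-160 + b)
E(z, -78) - 332*41 = 1/(-160 + 1783/582) - 332*41 = 1/(-91337/582) - 1*13612 = -582/91337 - 13612 = -1243279826/91337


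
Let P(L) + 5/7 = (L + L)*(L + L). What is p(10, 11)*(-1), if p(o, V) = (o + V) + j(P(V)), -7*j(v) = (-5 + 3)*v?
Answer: -7795/49 ≈ -159.08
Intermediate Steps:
P(L) = -5/7 + 4*L² (P(L) = -5/7 + (L + L)*(L + L) = -5/7 + (2*L)*(2*L) = -5/7 + 4*L²)
j(v) = 2*v/7 (j(v) = -(-5 + 3)*v/7 = -(-2)*v/7 = 2*v/7)
p(o, V) = -10/49 + V + o + 8*V²/7 (p(o, V) = (o + V) + 2*(-5/7 + 4*V²)/7 = (V + o) + (-10/49 + 8*V²/7) = -10/49 + V + o + 8*V²/7)
p(10, 11)*(-1) = (-10/49 + 11 + 10 + (8/7)*11²)*(-1) = (-10/49 + 11 + 10 + (8/7)*121)*(-1) = (-10/49 + 11 + 10 + 968/7)*(-1) = (7795/49)*(-1) = -7795/49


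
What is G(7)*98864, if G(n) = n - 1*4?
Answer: 296592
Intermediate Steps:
G(n) = -4 + n (G(n) = n - 4 = -4 + n)
G(7)*98864 = (-4 + 7)*98864 = 3*98864 = 296592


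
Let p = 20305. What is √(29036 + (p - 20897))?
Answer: 2*√7111 ≈ 168.65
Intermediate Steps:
√(29036 + (p - 20897)) = √(29036 + (20305 - 20897)) = √(29036 - 592) = √28444 = 2*√7111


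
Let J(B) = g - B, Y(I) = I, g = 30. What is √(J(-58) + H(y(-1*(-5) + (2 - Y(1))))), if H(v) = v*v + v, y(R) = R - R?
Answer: 2*√22 ≈ 9.3808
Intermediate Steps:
y(R) = 0
H(v) = v + v² (H(v) = v² + v = v + v²)
J(B) = 30 - B
√(J(-58) + H(y(-1*(-5) + (2 - Y(1))))) = √((30 - 1*(-58)) + 0*(1 + 0)) = √((30 + 58) + 0*1) = √(88 + 0) = √88 = 2*√22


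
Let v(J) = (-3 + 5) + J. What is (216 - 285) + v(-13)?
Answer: -80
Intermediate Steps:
v(J) = 2 + J
(216 - 285) + v(-13) = (216 - 285) + (2 - 13) = -69 - 11 = -80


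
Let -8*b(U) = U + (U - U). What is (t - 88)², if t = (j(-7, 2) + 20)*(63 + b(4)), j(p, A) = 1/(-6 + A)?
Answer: 84107241/64 ≈ 1.3142e+6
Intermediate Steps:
b(U) = -U/8 (b(U) = -(U + (U - U))/8 = -(U + 0)/8 = -U/8)
t = 9875/8 (t = (1/(-6 + 2) + 20)*(63 - ⅛*4) = (1/(-4) + 20)*(63 - ½) = (-¼ + 20)*(125/2) = (79/4)*(125/2) = 9875/8 ≈ 1234.4)
(t - 88)² = (9875/8 - 88)² = (9171/8)² = 84107241/64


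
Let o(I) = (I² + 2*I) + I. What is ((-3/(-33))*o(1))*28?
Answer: 112/11 ≈ 10.182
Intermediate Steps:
o(I) = I² + 3*I
((-3/(-33))*o(1))*28 = ((-3/(-33))*(1*(3 + 1)))*28 = ((-3*(-1/33))*(1*4))*28 = ((1/11)*4)*28 = (4/11)*28 = 112/11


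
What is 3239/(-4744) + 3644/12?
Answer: 4312067/14232 ≈ 302.98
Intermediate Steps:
3239/(-4744) + 3644/12 = 3239*(-1/4744) + 3644*(1/12) = -3239/4744 + 911/3 = 4312067/14232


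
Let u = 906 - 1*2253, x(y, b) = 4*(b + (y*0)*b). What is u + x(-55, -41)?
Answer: -1511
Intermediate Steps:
x(y, b) = 4*b (x(y, b) = 4*(b + 0*b) = 4*(b + 0) = 4*b)
u = -1347 (u = 906 - 2253 = -1347)
u + x(-55, -41) = -1347 + 4*(-41) = -1347 - 164 = -1511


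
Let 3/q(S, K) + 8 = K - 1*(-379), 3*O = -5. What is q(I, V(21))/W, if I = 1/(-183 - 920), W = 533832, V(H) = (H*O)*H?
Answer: -1/64771616 ≈ -1.5439e-8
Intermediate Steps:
O = -5/3 (O = (1/3)*(-5) = -5/3 ≈ -1.6667)
V(H) = -5*H**2/3 (V(H) = (H*(-5/3))*H = (-5*H/3)*H = -5*H**2/3)
I = -1/1103 (I = 1/(-1103) = -1/1103 ≈ -0.00090662)
q(S, K) = 3/(371 + K) (q(S, K) = 3/(-8 + (K - 1*(-379))) = 3/(-8 + (K + 379)) = 3/(-8 + (379 + K)) = 3/(371 + K))
q(I, V(21))/W = (3/(371 - 5/3*21**2))/533832 = (3/(371 - 5/3*441))*(1/533832) = (3/(371 - 735))*(1/533832) = (3/(-364))*(1/533832) = (3*(-1/364))*(1/533832) = -3/364*1/533832 = -1/64771616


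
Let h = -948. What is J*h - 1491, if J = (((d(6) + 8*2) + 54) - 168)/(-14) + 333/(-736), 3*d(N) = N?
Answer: -9740697/1288 ≈ -7562.7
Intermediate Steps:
d(N) = N/3
J = 32997/5152 (J = ((((⅓)*6 + 8*2) + 54) - 168)/(-14) + 333/(-736) = (((2 + 16) + 54) - 168)*(-1/14) + 333*(-1/736) = ((18 + 54) - 168)*(-1/14) - 333/736 = (72 - 168)*(-1/14) - 333/736 = -96*(-1/14) - 333/736 = 48/7 - 333/736 = 32997/5152 ≈ 6.4047)
J*h - 1491 = (32997/5152)*(-948) - 1491 = -7820289/1288 - 1491 = -9740697/1288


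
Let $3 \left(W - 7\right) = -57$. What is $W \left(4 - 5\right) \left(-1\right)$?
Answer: $-12$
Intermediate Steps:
$W = -12$ ($W = 7 + \frac{1}{3} \left(-57\right) = 7 - 19 = -12$)
$W \left(4 - 5\right) \left(-1\right) = - 12 \left(4 - 5\right) \left(-1\right) = - 12 \left(\left(-1\right) \left(-1\right)\right) = \left(-12\right) 1 = -12$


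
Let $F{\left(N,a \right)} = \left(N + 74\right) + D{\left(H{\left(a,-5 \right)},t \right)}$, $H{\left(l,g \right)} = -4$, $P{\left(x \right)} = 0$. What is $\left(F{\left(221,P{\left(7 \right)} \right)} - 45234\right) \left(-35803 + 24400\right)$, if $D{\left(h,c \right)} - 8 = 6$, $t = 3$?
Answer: $512279775$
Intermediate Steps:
$D{\left(h,c \right)} = 14$ ($D{\left(h,c \right)} = 8 + 6 = 14$)
$F{\left(N,a \right)} = 88 + N$ ($F{\left(N,a \right)} = \left(N + 74\right) + 14 = \left(74 + N\right) + 14 = 88 + N$)
$\left(F{\left(221,P{\left(7 \right)} \right)} - 45234\right) \left(-35803 + 24400\right) = \left(\left(88 + 221\right) - 45234\right) \left(-35803 + 24400\right) = \left(309 - 45234\right) \left(-11403\right) = \left(-44925\right) \left(-11403\right) = 512279775$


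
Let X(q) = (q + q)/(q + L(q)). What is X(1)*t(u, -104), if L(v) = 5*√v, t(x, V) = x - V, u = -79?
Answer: 25/3 ≈ 8.3333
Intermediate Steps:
X(q) = 2*q/(q + 5*√q) (X(q) = (q + q)/(q + 5*√q) = (2*q)/(q + 5*√q) = 2*q/(q + 5*√q))
X(1)*t(u, -104) = (2*1/(1 + 5*√1))*(-79 - 1*(-104)) = (2*1/(1 + 5*1))*(-79 + 104) = (2*1/(1 + 5))*25 = (2*1/6)*25 = (2*1*(⅙))*25 = (⅓)*25 = 25/3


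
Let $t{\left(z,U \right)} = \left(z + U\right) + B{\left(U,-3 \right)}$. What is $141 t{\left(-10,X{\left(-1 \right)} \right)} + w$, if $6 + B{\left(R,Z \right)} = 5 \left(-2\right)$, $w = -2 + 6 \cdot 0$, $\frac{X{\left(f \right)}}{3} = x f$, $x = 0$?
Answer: $-3668$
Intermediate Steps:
$X{\left(f \right)} = 0$ ($X{\left(f \right)} = 3 \cdot 0 f = 3 \cdot 0 = 0$)
$w = -2$ ($w = -2 + 0 = -2$)
$B{\left(R,Z \right)} = -16$ ($B{\left(R,Z \right)} = -6 + 5 \left(-2\right) = -6 - 10 = -16$)
$t{\left(z,U \right)} = -16 + U + z$ ($t{\left(z,U \right)} = \left(z + U\right) - 16 = \left(U + z\right) - 16 = -16 + U + z$)
$141 t{\left(-10,X{\left(-1 \right)} \right)} + w = 141 \left(-16 + 0 - 10\right) - 2 = 141 \left(-26\right) - 2 = -3666 - 2 = -3668$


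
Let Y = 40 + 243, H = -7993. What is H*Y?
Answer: -2262019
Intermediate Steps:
Y = 283
H*Y = -7993*283 = -2262019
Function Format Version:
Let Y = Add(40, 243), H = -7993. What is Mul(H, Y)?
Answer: -2262019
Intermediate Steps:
Y = 283
Mul(H, Y) = Mul(-7993, 283) = -2262019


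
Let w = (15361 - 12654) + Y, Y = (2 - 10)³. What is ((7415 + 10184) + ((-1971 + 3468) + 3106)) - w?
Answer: 20007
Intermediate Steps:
Y = -512 (Y = (-8)³ = -512)
w = 2195 (w = (15361 - 12654) - 512 = 2707 - 512 = 2195)
((7415 + 10184) + ((-1971 + 3468) + 3106)) - w = ((7415 + 10184) + ((-1971 + 3468) + 3106)) - 1*2195 = (17599 + (1497 + 3106)) - 2195 = (17599 + 4603) - 2195 = 22202 - 2195 = 20007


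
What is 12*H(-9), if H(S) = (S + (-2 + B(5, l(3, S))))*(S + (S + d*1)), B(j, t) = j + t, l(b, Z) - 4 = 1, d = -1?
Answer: 228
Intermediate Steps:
l(b, Z) = 5 (l(b, Z) = 4 + 1 = 5)
H(S) = (-1 + 2*S)*(8 + S) (H(S) = (S + (-2 + (5 + 5)))*(S + (S - 1*1)) = (S + (-2 + 10))*(S + (S - 1)) = (S + 8)*(S + (-1 + S)) = (8 + S)*(-1 + 2*S) = (-1 + 2*S)*(8 + S))
12*H(-9) = 12*(-8 + 2*(-9)**2 + 15*(-9)) = 12*(-8 + 2*81 - 135) = 12*(-8 + 162 - 135) = 12*19 = 228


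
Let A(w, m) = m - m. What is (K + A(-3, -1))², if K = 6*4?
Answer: 576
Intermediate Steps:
K = 24
A(w, m) = 0
(K + A(-3, -1))² = (24 + 0)² = 24² = 576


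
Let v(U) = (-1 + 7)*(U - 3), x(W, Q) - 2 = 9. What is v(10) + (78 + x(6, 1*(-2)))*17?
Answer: 1555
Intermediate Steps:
x(W, Q) = 11 (x(W, Q) = 2 + 9 = 11)
v(U) = -18 + 6*U (v(U) = 6*(-3 + U) = -18 + 6*U)
v(10) + (78 + x(6, 1*(-2)))*17 = (-18 + 6*10) + (78 + 11)*17 = (-18 + 60) + 89*17 = 42 + 1513 = 1555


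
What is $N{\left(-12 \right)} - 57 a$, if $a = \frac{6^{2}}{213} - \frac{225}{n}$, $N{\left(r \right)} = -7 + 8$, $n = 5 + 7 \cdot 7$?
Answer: $\frac{32499}{142} \approx 228.87$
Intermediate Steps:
$n = 54$ ($n = 5 + 49 = 54$)
$N{\left(r \right)} = 1$
$a = - \frac{1703}{426}$ ($a = \frac{6^{2}}{213} - \frac{225}{54} = 36 \cdot \frac{1}{213} - \frac{25}{6} = \frac{12}{71} - \frac{25}{6} = - \frac{1703}{426} \approx -3.9977$)
$N{\left(-12 \right)} - 57 a = 1 - - \frac{32357}{142} = 1 + \frac{32357}{142} = \frac{32499}{142}$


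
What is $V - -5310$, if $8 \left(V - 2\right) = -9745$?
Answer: $\frac{32751}{8} \approx 4093.9$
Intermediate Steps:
$V = - \frac{9729}{8}$ ($V = 2 + \frac{1}{8} \left(-9745\right) = 2 - \frac{9745}{8} = - \frac{9729}{8} \approx -1216.1$)
$V - -5310 = - \frac{9729}{8} - -5310 = - \frac{9729}{8} + 5310 = \frac{32751}{8}$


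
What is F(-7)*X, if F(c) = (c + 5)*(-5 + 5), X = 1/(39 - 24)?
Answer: 0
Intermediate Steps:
X = 1/15 ≈ 0.066667
F(c) = 0 (F(c) = (5 + c)*0 = 0)
F(-7)*X = 0*(1/15) = 0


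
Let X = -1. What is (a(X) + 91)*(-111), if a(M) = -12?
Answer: -8769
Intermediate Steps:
(a(X) + 91)*(-111) = (-12 + 91)*(-111) = 79*(-111) = -8769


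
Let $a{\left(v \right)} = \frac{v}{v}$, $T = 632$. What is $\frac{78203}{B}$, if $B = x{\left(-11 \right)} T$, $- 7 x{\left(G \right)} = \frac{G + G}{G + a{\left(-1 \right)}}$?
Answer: $- \frac{2737105}{6952} \approx -393.71$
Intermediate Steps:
$a{\left(v \right)} = 1$
$x{\left(G \right)} = - \frac{2 G}{7 \left(1 + G\right)}$ ($x{\left(G \right)} = - \frac{\left(G + G\right) \frac{1}{G + 1}}{7} = - \frac{2 G \frac{1}{1 + G}}{7} = - \frac{2 G}{7 \left(1 + G\right)}$)
$B = - \frac{6952}{35}$ ($B = \left(-2\right) \left(-11\right) \frac{1}{7 + 7 \left(-11\right)} 632 = \left(-2\right) \left(-11\right) \frac{1}{7 - 77} \cdot 632 = \left(-2\right) \left(-11\right) \frac{1}{-70} \cdot 632 = \left(-2\right) \left(-11\right) \left(- \frac{1}{70}\right) 632 = \left(- \frac{11}{35}\right) 632 = - \frac{6952}{35} \approx -198.63$)
$\frac{78203}{B} = \frac{78203}{- \frac{6952}{35}} = 78203 \left(- \frac{35}{6952}\right) = - \frac{2737105}{6952}$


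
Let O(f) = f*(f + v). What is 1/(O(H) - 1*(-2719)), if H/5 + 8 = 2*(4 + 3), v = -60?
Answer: 1/1819 ≈ 0.00054975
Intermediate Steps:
H = 30 (H = -40 + 5*(2*(4 + 3)) = -40 + 5*(2*7) = -40 + 5*14 = -40 + 70 = 30)
O(f) = f*(-60 + f) (O(f) = f*(f - 60) = f*(-60 + f))
1/(O(H) - 1*(-2719)) = 1/(30*(-60 + 30) - 1*(-2719)) = 1/(30*(-30) + 2719) = 1/(-900 + 2719) = 1/1819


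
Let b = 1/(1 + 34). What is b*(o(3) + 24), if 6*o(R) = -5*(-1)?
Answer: 149/210 ≈ 0.70952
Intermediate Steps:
b = 1/35 ≈ 0.028571
o(R) = 5/6 (o(R) = (-5*(-1))/6 = (1/6)*5 = 5/6)
b*(o(3) + 24) = (5/6 + 24)/35 = (1/35)*(149/6) = 149/210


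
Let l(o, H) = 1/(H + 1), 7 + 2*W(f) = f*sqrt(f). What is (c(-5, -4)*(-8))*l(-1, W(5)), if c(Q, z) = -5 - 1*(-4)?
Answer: 4/5 + 4*sqrt(5)/5 ≈ 2.5889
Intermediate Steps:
W(f) = -7/2 + f**(3/2)/2 (W(f) = -7/2 + (f*sqrt(f))/2 = -7/2 + f**(3/2)/2)
c(Q, z) = -1 (c(Q, z) = -5 + 4 = -1)
l(o, H) = 1/(1 + H)
(c(-5, -4)*(-8))*l(-1, W(5)) = (-1*(-8))/(1 + (-7/2 + 5**(3/2)/2)) = 8/(1 + (-7/2 + (5*sqrt(5))/2)) = 8/(1 + (-7/2 + 5*sqrt(5)/2)) = 8/(-5/2 + 5*sqrt(5)/2)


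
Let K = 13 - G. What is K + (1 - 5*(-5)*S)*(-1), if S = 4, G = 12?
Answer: -100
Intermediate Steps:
K = 1 (K = 13 - 1*12 = 13 - 12 = 1)
K + (1 - 5*(-5)*S)*(-1) = 1 + (1 - 5*(-5)*4)*(-1) = 1 + (1 - (-25)*4)*(-1) = 1 + (1 - 1*(-100))*(-1) = 1 + (1 + 100)*(-1) = 1 + 101*(-1) = 1 - 101 = -100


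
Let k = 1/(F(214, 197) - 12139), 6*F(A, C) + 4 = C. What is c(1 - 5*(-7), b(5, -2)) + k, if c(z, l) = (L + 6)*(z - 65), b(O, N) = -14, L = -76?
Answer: 147461224/72641 ≈ 2030.0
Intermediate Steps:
F(A, C) = -⅔ + C/6
k = -6/72641 (k = 1/((-⅔ + (⅙)*197) - 12139) = 1/((-⅔ + 197/6) - 12139) = 1/(193/6 - 12139) = 1/(-72641/6) = -6/72641 ≈ -8.2598e-5)
c(z, l) = 4550 - 70*z (c(z, l) = (-76 + 6)*(z - 65) = -70*(-65 + z) = 4550 - 70*z)
c(1 - 5*(-7), b(5, -2)) + k = (4550 - 70*(1 - 5*(-7))) - 6/72641 = (4550 - 70*(1 + 35)) - 6/72641 = (4550 - 70*36) - 6/72641 = (4550 - 2520) - 6/72641 = 2030 - 6/72641 = 147461224/72641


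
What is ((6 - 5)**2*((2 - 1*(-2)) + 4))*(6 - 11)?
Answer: -40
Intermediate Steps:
((6 - 5)**2*((2 - 1*(-2)) + 4))*(6 - 11) = (1**2*((2 + 2) + 4))*(-5) = (1*(4 + 4))*(-5) = (1*8)*(-5) = 8*(-5) = -40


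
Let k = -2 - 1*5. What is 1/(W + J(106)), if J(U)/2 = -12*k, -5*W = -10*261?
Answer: 1/690 ≈ 0.0014493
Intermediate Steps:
W = 522 (W = -(-2)*261 = -1/5*(-2610) = 522)
k = -7 (k = -2 - 5 = -7)
J(U) = 168 (J(U) = 2*(-12*(-7)) = 2*84 = 168)
1/(W + J(106)) = 1/(522 + 168) = 1/690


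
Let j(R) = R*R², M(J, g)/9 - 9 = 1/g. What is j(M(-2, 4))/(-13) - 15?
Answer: -36938517/832 ≈ -44397.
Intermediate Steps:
M(J, g) = 81 + 9/g
j(R) = R³
j(M(-2, 4))/(-13) - 15 = (81 + 9/4)³/(-13) - 15 = -(81 + 9*(¼))³/13 - 15 = -(81 + 9/4)³/13 - 15 = -(333/4)³/13 - 15 = -1/13*36926037/64 - 15 = -36926037/832 - 15 = -36938517/832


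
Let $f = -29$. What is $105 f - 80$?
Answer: $-3125$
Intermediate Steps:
$105 f - 80 = 105 \left(-29\right) - 80 = -3045 - 80 = -3125$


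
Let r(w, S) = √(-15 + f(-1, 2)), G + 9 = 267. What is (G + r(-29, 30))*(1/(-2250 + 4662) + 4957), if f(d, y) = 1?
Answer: 514120255/402 + 11956285*I*√14/2412 ≈ 1.2789e+6 + 18547.0*I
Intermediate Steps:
G = 258 (G = -9 + 267 = 258)
r(w, S) = I*√14 (r(w, S) = √(-15 + 1) = √(-14) = I*√14)
(G + r(-29, 30))*(1/(-2250 + 4662) + 4957) = (258 + I*√14)*(1/(-2250 + 4662) + 4957) = (258 + I*√14)*(1/2412 + 4957) = (258 + I*√14)*(11956285/2412) = 514120255/402 + 11956285*I*√14/2412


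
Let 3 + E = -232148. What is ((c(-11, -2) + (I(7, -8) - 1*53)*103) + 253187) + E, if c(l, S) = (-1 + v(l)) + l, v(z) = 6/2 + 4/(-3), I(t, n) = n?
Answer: 44228/3 ≈ 14743.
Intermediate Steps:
E = -232151 (E = -3 - 232148 = -232151)
v(z) = 5/3 (v(z) = 6*(1/2) + 4*(-1/3) = 3 - 4/3 = 5/3)
c(l, S) = 2/3 + l (c(l, S) = (-1 + 5/3) + l = 2/3 + l)
((c(-11, -2) + (I(7, -8) - 1*53)*103) + 253187) + E = (((2/3 - 11) + (-8 - 1*53)*103) + 253187) - 232151 = ((-31/3 + (-8 - 53)*103) + 253187) - 232151 = ((-31/3 - 61*103) + 253187) - 232151 = ((-31/3 - 6283) + 253187) - 232151 = (-18880/3 + 253187) - 232151 = 740681/3 - 232151 = 44228/3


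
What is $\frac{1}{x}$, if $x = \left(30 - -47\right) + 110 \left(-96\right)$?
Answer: $- \frac{1}{10483} \approx -9.5393 \cdot 10^{-5}$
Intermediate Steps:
$x = -10483$ ($x = \left(30 + 47\right) - 10560 = 77 - 10560 = -10483$)
$\frac{1}{x} = \frac{1}{-10483} = - \frac{1}{10483}$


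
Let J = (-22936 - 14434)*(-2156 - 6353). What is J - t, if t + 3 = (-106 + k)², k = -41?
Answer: 317959724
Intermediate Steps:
t = 21606 (t = -3 + (-106 - 41)² = -3 + (-147)² = -3 + 21609 = 21606)
J = 317981330 (J = -37370*(-8509) = 317981330)
J - t = 317981330 - 1*21606 = 317981330 - 21606 = 317959724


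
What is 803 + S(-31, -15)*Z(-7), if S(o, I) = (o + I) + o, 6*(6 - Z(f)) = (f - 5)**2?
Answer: 2189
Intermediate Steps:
Z(f) = 6 - (-5 + f)**2/6 (Z(f) = 6 - (f - 5)**2/6 = 6 - (-5 + f)**2/6)
S(o, I) = I + 2*o (S(o, I) = (I + o) + o = I + 2*o)
803 + S(-31, -15)*Z(-7) = 803 + (-15 + 2*(-31))*(6 - (-5 - 7)**2/6) = 803 + (-15 - 62)*(6 - 1/6*(-12)**2) = 803 - 77*(6 - 1/6*144) = 803 - 77*(6 - 24) = 803 - 77*(-18) = 803 + 1386 = 2189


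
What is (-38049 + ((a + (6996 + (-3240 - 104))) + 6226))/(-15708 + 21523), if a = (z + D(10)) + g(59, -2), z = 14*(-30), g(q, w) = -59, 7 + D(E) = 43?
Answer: -28614/5815 ≈ -4.9207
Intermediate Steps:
D(E) = 36 (D(E) = -7 + 43 = 36)
z = -420
a = -443 (a = (-420 + 36) - 59 = -384 - 59 = -443)
(-38049 + ((a + (6996 + (-3240 - 104))) + 6226))/(-15708 + 21523) = (-38049 + ((-443 + (6996 + (-3240 - 104))) + 6226))/(-15708 + 21523) = (-38049 + ((-443 + (6996 - 3344)) + 6226))/5815 = (-38049 + ((-443 + 3652) + 6226))*(1/5815) = (-38049 + (3209 + 6226))*(1/5815) = (-38049 + 9435)*(1/5815) = -28614*1/5815 = -28614/5815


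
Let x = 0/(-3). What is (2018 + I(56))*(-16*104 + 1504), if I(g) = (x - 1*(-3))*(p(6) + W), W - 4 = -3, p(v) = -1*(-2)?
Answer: -324320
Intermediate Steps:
p(v) = 2
x = 0 (x = 0*(-⅓) = 0)
W = 1 (W = 4 - 3 = 1)
I(g) = 9 (I(g) = (0 - 1*(-3))*(2 + 1) = (0 + 3)*3 = 3*3 = 9)
(2018 + I(56))*(-16*104 + 1504) = (2018 + 9)*(-16*104 + 1504) = 2027*(-1664 + 1504) = 2027*(-160) = -324320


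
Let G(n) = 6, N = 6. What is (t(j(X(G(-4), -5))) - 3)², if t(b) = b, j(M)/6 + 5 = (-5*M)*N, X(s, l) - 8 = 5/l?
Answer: 1671849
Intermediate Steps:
X(s, l) = 8 + 5/l
j(M) = -30 - 180*M (j(M) = -30 + 6*(-5*M*6) = -30 + 6*(-30*M) = -30 - 180*M)
(t(j(X(G(-4), -5))) - 3)² = ((-30 - 180*(8 + 5/(-5))) - 3)² = ((-30 - 180*(8 + 5*(-⅕))) - 3)² = ((-30 - 180*(8 - 1)) - 3)² = ((-30 - 180*7) - 3)² = ((-30 - 1260) - 3)² = (-1290 - 3)² = (-1293)² = 1671849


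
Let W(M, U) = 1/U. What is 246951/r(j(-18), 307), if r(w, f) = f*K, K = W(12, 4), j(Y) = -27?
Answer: 987804/307 ≈ 3217.6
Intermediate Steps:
K = 1/4 ≈ 0.25000
r(w, f) = f/4 (r(w, f) = f*(1/4) = f/4)
246951/r(j(-18), 307) = 246951/(((1/4)*307)) = 246951/(307/4) = 246951*(4/307) = 987804/307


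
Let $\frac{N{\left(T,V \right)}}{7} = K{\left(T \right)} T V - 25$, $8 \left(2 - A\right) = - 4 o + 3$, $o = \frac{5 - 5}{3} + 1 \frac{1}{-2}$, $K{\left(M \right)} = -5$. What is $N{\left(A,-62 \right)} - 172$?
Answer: $\frac{10547}{4} \approx 2636.8$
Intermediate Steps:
$o = - \frac{1}{2}$ ($o = 0 \cdot \frac{1}{3} + 1 \left(- \frac{1}{2}\right) = 0 - \frac{1}{2} = - \frac{1}{2} \approx -0.5$)
$A = \frac{11}{8}$ ($A = 2 - \frac{\left(-4\right) \left(- \frac{1}{2}\right) + 3}{8} = 2 - \frac{2 + 3}{8} = 2 - \frac{5}{8} = \frac{11}{8} \approx 1.375$)
$N{\left(T,V \right)} = -175 - 35 T V$ ($N{\left(T,V \right)} = 7 \left(- 5 T V - 25\right) = 7 \left(-25 - 5 T V\right) = -175 - 35 T V$)
$N{\left(A,-62 \right)} - 172 = \left(-175 - \frac{385}{8} \left(-62\right)\right) - 172 = \left(-175 + \frac{11935}{4}\right) - 172 = \frac{11235}{4} - 172 = \frac{10547}{4}$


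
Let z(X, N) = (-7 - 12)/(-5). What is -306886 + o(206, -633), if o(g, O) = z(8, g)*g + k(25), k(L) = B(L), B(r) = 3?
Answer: -1530501/5 ≈ -3.0610e+5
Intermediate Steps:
z(X, N) = 19/5 (z(X, N) = -19*(-⅕) = 19/5)
k(L) = 3
o(g, O) = 3 + 19*g/5 (o(g, O) = 19*g/5 + 3 = 3 + 19*g/5)
-306886 + o(206, -633) = -306886 + (3 + (19/5)*206) = -306886 + (3 + 3914/5) = -306886 + 3929/5 = -1530501/5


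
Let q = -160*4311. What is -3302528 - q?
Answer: -2612768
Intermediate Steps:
q = -689760
-3302528 - q = -3302528 - 1*(-689760) = -3302528 + 689760 = -2612768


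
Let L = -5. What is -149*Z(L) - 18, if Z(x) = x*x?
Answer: -3743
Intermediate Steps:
Z(x) = x²
-149*Z(L) - 18 = -149*(-5)² - 18 = -149*25 - 18 = -3725 - 18 = -3743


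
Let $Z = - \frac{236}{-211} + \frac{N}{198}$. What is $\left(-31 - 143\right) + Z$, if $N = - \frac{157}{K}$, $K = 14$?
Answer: $- \frac{101150143}{584892} \approx -172.94$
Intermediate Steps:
$N = - \frac{157}{14} \approx -11.214$
$Z = \frac{621065}{584892}$ ($Z = - \frac{236}{-211} - \frac{157}{14 \cdot 198} = \left(-236\right) \left(- \frac{1}{211}\right) - \frac{157}{2772} = \frac{236}{211} - \frac{157}{2772} = \frac{621065}{584892} \approx 1.0618$)
$\left(-31 - 143\right) + Z = \left(-31 - 143\right) + \frac{621065}{584892} = -174 + \frac{621065}{584892} = - \frac{101150143}{584892}$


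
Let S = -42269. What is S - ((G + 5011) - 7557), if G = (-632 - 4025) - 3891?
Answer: -31175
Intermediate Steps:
G = -8548 (G = -4657 - 3891 = -8548)
S - ((G + 5011) - 7557) = -42269 - ((-8548 + 5011) - 7557) = -42269 - (-3537 - 7557) = -42269 - 1*(-11094) = -42269 + 11094 = -31175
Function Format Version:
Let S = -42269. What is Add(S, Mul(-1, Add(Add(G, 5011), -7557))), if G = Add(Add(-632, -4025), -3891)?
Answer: -31175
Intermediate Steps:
G = -8548 (G = Add(-4657, -3891) = -8548)
Add(S, Mul(-1, Add(Add(G, 5011), -7557))) = Add(-42269, Mul(-1, Add(Add(-8548, 5011), -7557))) = Add(-42269, Mul(-1, Add(-3537, -7557))) = Add(-42269, Mul(-1, -11094)) = Add(-42269, 11094) = -31175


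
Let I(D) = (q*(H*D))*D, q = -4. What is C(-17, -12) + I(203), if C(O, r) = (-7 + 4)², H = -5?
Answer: 824189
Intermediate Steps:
C(O, r) = 9 (C(O, r) = (-3)² = 9)
I(D) = 20*D² (I(D) = (-(-20)*D)*D = (20*D)*D = 20*D²)
C(-17, -12) + I(203) = 9 + 20*203² = 9 + 20*41209 = 9 + 824180 = 824189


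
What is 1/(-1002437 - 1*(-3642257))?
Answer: 1/2639820 ≈ 3.7881e-7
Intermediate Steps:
1/(-1002437 - 1*(-3642257)) = 1/(-1002437 + 3642257) = 1/2639820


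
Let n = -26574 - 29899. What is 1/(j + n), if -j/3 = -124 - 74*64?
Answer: -1/41893 ≈ -2.3870e-5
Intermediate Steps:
n = -56473
j = 14580 (j = -3*(-124 - 74*64) = -3*(-124 - 4736) = -3*(-4860) = 14580)
1/(j + n) = 1/(14580 - 56473) = 1/(-41893) = -1/41893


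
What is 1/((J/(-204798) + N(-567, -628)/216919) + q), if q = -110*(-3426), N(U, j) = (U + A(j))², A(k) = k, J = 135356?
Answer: 22212288681/8371054660009553 ≈ 2.6535e-6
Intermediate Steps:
N(U, j) = (U + j)²
q = 376860
1/((J/(-204798) + N(-567, -628)/216919) + q) = 1/((135356/(-204798) + (-567 - 628)²/216919) + 376860) = 1/((135356*(-1/204798) + (-1195)²*(1/216919)) + 376860) = 1/((-67678/102399 + 1428025*(1/216919)) + 376860) = 1/((-67678/102399 + 1428025/216919) + 376860) = 1/(131547687893/22212288681 + 376860) = 1/(8371054660009553/22212288681) = 22212288681/8371054660009553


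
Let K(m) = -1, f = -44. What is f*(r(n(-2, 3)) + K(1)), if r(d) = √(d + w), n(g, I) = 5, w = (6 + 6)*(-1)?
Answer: 44 - 44*I*√7 ≈ 44.0 - 116.41*I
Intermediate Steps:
w = -12 (w = 12*(-1) = -12)
r(d) = √(-12 + d) (r(d) = √(d - 12) = √(-12 + d))
f*(r(n(-2, 3)) + K(1)) = -44*(√(-12 + 5) - 1) = -44*(√(-7) - 1) = -44*(I*√7 - 1) = -44*(-1 + I*√7) = 44 - 44*I*√7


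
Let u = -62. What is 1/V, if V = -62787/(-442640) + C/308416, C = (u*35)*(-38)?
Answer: 133317635/54555283 ≈ 2.4437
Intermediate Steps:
C = 82460 (C = -62*35*(-38) = -2170*(-38) = 82460)
V = 54555283/133317635 (V = -62787/(-442640) + 82460/308416 = -62787*(-1/442640) + 82460*(1/308416) = 62787/442640 + 20615/77104 = 54555283/133317635 ≈ 0.40921)
1/V = 1/(54555283/133317635) = 133317635/54555283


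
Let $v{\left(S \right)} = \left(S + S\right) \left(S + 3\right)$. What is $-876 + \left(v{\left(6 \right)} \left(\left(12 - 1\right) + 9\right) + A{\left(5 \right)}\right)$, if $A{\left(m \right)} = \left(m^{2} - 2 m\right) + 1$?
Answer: $1300$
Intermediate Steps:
$A{\left(m \right)} = 1 + m^{2} - 2 m$
$v{\left(S \right)} = 2 S \left(3 + S\right)$
$-876 + \left(v{\left(6 \right)} \left(\left(12 - 1\right) + 9\right) + A{\left(5 \right)}\right) = -876 + \left(2 \cdot 6 \left(3 + 6\right) \left(\left(12 - 1\right) + 9\right) + \left(1 + 5^{2} - 10\right)\right) = -876 + \left(2 \cdot 6 \cdot 9 \left(11 + 9\right) + \left(1 + 25 - 10\right)\right) = -876 + \left(108 \cdot 20 + 16\right) = -876 + \left(2160 + 16\right) = -876 + 2176 = 1300$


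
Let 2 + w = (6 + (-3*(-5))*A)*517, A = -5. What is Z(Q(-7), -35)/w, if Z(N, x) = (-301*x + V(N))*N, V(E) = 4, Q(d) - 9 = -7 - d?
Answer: -94851/35675 ≈ -2.6588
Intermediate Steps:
Q(d) = 2 - d (Q(d) = 9 + (-7 - d) = 2 - d)
w = -35675 (w = -2 + (6 - 3*(-5)*(-5))*517 = -2 + (6 + 15*(-5))*517 = -2 + (6 - 75)*517 = -2 - 69*517 = -2 - 35673 = -35675)
Z(N, x) = N*(4 - 301*x) (Z(N, x) = (-301*x + 4)*N = (4 - 301*x)*N = N*(4 - 301*x))
Z(Q(-7), -35)/w = ((2 - 1*(-7))*(4 - 301*(-35)))/(-35675) = ((2 + 7)*(4 + 10535))*(-1/35675) = (9*10539)*(-1/35675) = 94851*(-1/35675) = -94851/35675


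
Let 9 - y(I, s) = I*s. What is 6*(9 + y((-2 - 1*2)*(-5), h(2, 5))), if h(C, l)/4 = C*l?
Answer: -4692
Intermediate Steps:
h(C, l) = 4*C*l (h(C, l) = 4*(C*l) = 4*C*l)
y(I, s) = 9 - I*s
6*(9 + y((-2 - 1*2)*(-5), h(2, 5))) = 6*(9 + (9 - (-2 - 1*2)*(-5)*4*2*5)) = 6*(9 + (9 - 1*(-2 - 2)*(-5)*40)) = 6*(9 + (9 - 1*(-4*(-5))*40)) = 6*(9 + (9 - 1*20*40)) = 6*(9 + (9 - 800)) = 6*(9 - 791) = 6*(-782) = -4692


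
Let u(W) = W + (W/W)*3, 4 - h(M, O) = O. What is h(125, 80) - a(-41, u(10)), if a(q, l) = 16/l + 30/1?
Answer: -1394/13 ≈ -107.23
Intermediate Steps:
h(M, O) = 4 - O
u(W) = 3 + W (u(W) = W + 1*3 = W + 3 = 3 + W)
a(q, l) = 30 + 16/l (a(q, l) = 16/l + 30*1 = 16/l + 30 = 30 + 16/l)
h(125, 80) - a(-41, u(10)) = (4 - 1*80) - (30 + 16/(3 + 10)) = (4 - 80) - (30 + 16/13) = -76 - (30 + 16*(1/13)) = -76 - (30 + 16/13) = -76 - 1*406/13 = -76 - 406/13 = -1394/13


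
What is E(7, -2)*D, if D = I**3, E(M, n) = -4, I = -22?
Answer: 42592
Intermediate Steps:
D = -10648 (D = (-22)**3 = -10648)
E(7, -2)*D = -4*(-10648) = 42592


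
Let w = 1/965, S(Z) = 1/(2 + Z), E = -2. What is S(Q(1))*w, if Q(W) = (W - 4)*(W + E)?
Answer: 1/4825 ≈ 0.00020725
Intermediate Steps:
Q(W) = (-4 + W)*(-2 + W) (Q(W) = (W - 4)*(W - 2) = (-4 + W)*(-2 + W))
w = 1/965 ≈ 0.0010363
S(Q(1))*w = (1/965)/(2 + (8 + 1² - 6*1)) = (1/965)/(2 + (8 + 1 - 6)) = (1/965)/(2 + 3) = (1/965)/5 = (⅕)*(1/965) = 1/4825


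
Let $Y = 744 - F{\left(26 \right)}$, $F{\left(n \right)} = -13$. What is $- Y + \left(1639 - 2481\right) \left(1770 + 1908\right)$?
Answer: $-3097633$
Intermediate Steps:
$Y = 757$ ($Y = 744 - -13 = 744 + 13 = 757$)
$- Y + \left(1639 - 2481\right) \left(1770 + 1908\right) = \left(-1\right) 757 + \left(1639 - 2481\right) \left(1770 + 1908\right) = -757 - 3096876 = -3097633$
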